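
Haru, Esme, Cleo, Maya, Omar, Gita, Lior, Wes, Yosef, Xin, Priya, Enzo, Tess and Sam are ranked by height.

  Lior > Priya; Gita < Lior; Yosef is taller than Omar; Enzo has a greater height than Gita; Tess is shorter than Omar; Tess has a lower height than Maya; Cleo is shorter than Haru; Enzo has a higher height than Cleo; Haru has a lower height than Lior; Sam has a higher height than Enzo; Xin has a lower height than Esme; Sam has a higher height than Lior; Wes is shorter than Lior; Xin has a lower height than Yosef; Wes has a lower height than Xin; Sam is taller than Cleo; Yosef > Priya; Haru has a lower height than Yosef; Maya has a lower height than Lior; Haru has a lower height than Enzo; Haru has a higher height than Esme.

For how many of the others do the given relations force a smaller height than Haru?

The elements the relations force below Haru are Wes, Cleo, Xin, Esme — no chain reaches any other.
That is 4.

4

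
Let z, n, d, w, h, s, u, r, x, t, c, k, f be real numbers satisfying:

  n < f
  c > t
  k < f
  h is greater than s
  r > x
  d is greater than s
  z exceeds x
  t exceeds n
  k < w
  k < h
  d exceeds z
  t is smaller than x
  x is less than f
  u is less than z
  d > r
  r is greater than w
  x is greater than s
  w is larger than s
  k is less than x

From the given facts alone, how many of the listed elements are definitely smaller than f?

Directly below f: n, k, x.
One step further: s, t (5 so far).
Nothing else is reachable below f; 5 in all.

5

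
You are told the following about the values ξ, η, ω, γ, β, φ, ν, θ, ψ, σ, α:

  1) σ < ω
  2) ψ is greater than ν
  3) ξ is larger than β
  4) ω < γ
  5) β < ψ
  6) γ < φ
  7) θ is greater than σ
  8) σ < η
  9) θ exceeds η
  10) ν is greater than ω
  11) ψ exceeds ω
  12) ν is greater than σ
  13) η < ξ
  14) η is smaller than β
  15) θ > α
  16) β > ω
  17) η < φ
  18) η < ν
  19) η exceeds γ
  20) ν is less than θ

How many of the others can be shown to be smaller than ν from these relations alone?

Directly below ν: σ, ω, η.
One step further: γ (4 so far).
No other element is forced below ν by the given relations, so the count is 4.

4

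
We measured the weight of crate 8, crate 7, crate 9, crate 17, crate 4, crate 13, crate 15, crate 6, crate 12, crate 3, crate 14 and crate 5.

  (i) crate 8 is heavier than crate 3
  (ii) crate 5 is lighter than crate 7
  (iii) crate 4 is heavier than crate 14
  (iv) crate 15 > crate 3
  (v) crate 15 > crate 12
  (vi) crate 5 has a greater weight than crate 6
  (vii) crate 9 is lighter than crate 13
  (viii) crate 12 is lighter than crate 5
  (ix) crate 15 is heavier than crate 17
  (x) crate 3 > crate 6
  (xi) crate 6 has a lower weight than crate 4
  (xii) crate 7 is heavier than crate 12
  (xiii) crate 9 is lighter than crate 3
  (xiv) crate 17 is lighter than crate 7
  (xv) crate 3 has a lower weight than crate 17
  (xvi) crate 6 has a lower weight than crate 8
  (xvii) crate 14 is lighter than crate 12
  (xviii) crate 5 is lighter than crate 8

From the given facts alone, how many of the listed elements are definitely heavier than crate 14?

6

The elements the relations force above crate 14 are crate 12, crate 5, crate 4, crate 15, crate 7, crate 8 — no chain reaches any other.
That is 6.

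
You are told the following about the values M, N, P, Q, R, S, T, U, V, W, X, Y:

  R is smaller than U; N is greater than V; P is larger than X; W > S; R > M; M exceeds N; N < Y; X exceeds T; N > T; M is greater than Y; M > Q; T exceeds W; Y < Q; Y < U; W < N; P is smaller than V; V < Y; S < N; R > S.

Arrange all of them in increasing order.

S < W < T < X < P < V < N < Y < Q < M < R < U

Nothing is placed below S, so it is least; from there S < W; W < T; T < X; X < P; P < V; V < N; N < Y; Y < Q; Q < M; M < R; R < U, each given directly.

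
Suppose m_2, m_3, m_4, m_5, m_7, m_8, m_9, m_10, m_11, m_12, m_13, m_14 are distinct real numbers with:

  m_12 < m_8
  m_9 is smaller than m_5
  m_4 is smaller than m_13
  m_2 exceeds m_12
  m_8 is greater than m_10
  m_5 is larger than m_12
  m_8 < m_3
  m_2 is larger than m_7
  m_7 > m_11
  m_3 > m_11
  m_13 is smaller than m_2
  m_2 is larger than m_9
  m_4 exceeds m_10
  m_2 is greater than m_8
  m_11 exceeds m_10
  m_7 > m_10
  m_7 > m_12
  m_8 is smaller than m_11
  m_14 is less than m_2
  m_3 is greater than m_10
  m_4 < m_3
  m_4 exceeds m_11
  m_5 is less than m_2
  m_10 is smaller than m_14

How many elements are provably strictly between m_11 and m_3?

The relations place m_11 below m_3. An element lies strictly between them when it is forced above m_11 and also forced below m_3.
Above m_11: {m_4, m_7, m_13, m_2}. Below m_3: {m_10, m_12, m_8, m_4}.
Intersection: {m_4} — 1.

1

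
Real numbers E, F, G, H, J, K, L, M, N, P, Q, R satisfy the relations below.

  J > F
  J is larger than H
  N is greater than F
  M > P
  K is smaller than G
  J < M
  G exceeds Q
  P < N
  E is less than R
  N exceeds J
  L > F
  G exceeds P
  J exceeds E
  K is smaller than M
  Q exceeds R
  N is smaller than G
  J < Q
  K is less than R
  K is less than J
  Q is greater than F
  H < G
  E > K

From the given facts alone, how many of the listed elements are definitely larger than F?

6

From F the given relations immediately reach J, Q, N, L.
From those, M, G — 6 in total.
No other element is forced above F by the given relations, so the count is 6.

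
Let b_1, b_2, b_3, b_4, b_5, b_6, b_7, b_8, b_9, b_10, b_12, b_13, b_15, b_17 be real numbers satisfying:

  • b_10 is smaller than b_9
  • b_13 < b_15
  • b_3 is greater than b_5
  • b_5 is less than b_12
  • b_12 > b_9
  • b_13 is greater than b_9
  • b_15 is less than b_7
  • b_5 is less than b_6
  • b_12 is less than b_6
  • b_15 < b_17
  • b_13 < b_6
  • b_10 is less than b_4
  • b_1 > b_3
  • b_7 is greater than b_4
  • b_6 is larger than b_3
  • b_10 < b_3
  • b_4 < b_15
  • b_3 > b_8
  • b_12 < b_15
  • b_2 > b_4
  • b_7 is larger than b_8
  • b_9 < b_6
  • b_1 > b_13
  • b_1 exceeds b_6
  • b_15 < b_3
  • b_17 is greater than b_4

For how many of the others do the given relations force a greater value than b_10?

11

From b_10 the given relations immediately reach b_9, b_4, b_3.
From those, b_12, b_13, b_2, b_15, b_7, b_6, b_17, b_1 — 11 in total.
No other element is forced above b_10 by the given relations, so the count is 11.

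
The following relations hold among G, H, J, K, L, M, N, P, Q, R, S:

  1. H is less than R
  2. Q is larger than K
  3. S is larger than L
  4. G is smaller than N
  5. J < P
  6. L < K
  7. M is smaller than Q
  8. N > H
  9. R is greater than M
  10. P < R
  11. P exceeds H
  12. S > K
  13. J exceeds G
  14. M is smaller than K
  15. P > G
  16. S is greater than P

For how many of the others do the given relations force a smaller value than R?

Directly below R: H, P, M.
One step further: G, J (5 so far).
No other element is forced below R by the given relations, so the count is 5.

5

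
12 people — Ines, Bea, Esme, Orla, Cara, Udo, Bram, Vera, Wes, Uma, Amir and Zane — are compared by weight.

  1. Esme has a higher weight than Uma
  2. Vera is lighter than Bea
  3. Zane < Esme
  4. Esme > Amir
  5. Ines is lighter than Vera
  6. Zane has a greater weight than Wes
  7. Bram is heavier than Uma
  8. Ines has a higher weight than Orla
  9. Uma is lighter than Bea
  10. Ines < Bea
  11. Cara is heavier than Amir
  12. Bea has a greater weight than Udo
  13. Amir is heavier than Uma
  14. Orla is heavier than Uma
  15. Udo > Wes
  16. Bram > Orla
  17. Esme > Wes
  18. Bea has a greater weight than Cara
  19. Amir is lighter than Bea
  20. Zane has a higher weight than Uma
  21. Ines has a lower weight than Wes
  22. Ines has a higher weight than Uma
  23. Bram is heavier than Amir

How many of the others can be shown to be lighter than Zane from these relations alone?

4

From Zane the given relations immediately reach Uma, Wes.
From those, Ines — 3 in total.
From those, Orla — 4 in total.
Nothing else is reachable below Zane; 4 in all.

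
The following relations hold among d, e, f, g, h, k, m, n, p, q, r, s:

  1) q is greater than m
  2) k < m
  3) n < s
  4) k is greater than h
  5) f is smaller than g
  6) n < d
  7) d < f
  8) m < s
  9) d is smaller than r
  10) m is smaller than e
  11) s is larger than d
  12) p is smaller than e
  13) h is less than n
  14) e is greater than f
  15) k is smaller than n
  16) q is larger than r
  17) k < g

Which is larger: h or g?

g

Following the relations from h: h < k < n < d < f < g.
So h < g; g is the larger of the two.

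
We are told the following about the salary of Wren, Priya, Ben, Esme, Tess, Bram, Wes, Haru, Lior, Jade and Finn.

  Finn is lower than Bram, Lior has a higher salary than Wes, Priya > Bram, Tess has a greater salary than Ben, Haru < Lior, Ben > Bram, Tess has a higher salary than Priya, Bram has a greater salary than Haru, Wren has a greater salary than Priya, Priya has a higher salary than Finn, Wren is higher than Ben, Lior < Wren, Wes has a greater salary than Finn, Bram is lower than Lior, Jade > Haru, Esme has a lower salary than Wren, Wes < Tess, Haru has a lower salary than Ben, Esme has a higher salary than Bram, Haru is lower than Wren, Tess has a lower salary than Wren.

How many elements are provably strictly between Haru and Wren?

6

Chaining upward from Haru reaches: Bram, Esme, Priya, Lior, Jade, Ben, Tess.
Chaining downward from Wren reaches: Finn, Wes, Bram, Esme, Priya, Lior, Ben, Tess.
Strictly between Haru and Wren are those in both lists: Bram, Esme, Priya, Lior, Ben, Tess — 6 elements.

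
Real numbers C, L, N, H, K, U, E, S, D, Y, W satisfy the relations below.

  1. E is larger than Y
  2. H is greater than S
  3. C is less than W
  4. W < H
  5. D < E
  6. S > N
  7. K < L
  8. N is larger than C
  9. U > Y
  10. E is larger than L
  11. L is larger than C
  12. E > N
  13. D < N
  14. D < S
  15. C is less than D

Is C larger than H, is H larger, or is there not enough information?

H

The relevant relations are C < D; D < N; N < S; S < H.
Together: C < D < N < S < H.
So H is larger.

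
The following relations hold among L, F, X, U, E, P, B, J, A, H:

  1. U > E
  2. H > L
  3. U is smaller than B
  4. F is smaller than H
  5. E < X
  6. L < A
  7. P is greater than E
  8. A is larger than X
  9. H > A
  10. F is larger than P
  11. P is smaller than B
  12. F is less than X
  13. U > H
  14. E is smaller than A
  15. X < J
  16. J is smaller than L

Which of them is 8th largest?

The consecutive relations fix a unique order: E < P < F < X < J < L < A < H < U < B.
Counting 8 from the largest end gives F.

F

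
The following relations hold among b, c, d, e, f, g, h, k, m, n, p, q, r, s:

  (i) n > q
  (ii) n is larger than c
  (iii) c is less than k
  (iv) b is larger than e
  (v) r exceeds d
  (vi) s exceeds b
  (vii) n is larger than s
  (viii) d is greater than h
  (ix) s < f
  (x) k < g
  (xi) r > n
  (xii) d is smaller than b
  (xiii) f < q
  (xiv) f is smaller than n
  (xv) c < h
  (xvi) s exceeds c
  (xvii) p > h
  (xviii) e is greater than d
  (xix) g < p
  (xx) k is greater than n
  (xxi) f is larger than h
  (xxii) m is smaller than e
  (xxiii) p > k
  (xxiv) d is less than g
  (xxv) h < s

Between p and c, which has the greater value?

p

c < h and h < d give c < d.
Then d < e extends the chain to e.
With e < b: c < h < d < e < b.
Then b < s extends the chain to s.
Then s < f extends the chain to f.
Then f < q extends the chain to q.
With q < n: c < h < d < e < b < s < f < q < n.
Then n < k extends the chain to k.
Then k < g extends the chain to g.
Then g < p extends the chain to p.
So c < p; p is the larger of the two.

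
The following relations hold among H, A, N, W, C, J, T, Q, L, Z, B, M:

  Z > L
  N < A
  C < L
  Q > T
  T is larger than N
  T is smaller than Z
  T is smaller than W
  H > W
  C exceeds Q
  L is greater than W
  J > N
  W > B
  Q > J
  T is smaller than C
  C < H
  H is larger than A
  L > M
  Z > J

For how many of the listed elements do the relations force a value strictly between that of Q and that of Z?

2

Chaining upward from Q reaches: C, L, H.
Chaining downward from Z reaches: N, T, J, C, B, M, W, L.
Strictly between Q and Z are those in both lists: C, L — 2 elements.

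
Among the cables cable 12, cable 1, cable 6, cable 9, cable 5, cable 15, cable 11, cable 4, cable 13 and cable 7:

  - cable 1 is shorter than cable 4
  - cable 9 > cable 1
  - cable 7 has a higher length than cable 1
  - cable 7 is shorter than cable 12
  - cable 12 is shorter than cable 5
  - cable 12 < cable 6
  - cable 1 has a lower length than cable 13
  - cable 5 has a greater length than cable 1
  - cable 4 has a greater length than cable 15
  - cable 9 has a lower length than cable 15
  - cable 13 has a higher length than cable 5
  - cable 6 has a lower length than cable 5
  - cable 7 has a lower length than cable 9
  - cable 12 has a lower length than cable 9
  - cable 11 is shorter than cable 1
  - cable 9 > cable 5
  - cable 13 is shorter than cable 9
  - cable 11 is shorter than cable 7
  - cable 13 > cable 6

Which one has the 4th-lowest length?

cable 12

Piecing the relations together gives one ordering: cable 11 < cable 1 < cable 7 < cable 12 < cable 6 < cable 5 < cable 13 < cable 9 < cable 15 < cable 4.
The 4th smallest is cable 12.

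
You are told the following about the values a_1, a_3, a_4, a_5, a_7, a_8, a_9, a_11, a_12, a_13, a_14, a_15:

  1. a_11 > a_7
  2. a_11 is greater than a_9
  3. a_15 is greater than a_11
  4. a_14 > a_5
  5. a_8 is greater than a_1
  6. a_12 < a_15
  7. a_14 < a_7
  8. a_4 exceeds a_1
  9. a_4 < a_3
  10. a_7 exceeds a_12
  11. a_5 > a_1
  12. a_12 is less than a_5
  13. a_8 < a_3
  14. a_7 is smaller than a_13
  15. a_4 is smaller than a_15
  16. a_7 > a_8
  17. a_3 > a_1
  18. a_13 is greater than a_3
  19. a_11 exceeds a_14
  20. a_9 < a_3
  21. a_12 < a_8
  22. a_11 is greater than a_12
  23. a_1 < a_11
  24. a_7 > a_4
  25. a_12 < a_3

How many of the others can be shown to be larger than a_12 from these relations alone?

8

Directly above a_12: a_5, a_8, a_7, a_11, a_3, a_15.
One step further: a_14, a_13 (8 so far).
Nothing else is reachable above a_12; 8 in all.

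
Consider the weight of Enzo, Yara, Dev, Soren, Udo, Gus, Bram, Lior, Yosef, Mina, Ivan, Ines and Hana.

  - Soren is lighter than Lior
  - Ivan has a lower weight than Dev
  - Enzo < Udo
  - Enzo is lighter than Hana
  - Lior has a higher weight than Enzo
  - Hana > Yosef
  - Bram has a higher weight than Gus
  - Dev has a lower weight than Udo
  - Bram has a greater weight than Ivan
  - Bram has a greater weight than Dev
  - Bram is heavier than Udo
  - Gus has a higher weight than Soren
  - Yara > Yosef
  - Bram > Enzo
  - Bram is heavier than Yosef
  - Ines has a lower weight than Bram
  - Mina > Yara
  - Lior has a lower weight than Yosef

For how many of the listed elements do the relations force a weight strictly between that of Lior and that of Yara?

Chaining upward from Lior reaches: Yosef, Hana, Mina, Bram.
Chaining downward from Yara reaches: Enzo, Soren, Yosef.
Strictly between Lior and Yara are those in both lists: Yosef — 1 element.

1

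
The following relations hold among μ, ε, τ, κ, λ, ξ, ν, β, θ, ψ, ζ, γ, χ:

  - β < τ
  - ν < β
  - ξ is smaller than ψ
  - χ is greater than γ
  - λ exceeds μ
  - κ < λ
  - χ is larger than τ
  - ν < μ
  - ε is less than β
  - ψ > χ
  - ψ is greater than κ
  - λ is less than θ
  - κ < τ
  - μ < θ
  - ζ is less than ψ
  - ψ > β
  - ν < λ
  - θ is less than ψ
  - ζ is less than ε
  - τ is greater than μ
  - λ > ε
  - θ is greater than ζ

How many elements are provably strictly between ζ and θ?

2

The relations place ζ below θ. An element lies strictly between them when it is forced above ζ and also forced below θ.
Above ζ: {ε, β, λ, τ, χ, ψ}. Below θ: {κ, ν, μ, ε, λ}.
Intersection: {ε, λ} — 2.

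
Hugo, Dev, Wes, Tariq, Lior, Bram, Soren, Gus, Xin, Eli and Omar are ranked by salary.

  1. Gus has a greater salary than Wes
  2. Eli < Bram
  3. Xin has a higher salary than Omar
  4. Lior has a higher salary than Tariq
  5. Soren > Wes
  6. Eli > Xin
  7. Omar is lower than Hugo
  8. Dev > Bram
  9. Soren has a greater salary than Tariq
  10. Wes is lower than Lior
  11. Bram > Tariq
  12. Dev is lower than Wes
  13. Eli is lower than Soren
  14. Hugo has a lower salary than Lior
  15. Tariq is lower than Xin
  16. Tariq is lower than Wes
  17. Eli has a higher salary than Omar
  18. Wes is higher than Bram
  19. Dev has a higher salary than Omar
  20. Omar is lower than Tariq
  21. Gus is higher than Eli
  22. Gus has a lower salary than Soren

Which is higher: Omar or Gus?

Omar < Tariq and Tariq < Xin give Omar < Xin.
With Xin < Eli: Omar < Tariq < Xin < Eli.
Then Eli < Bram extends the chain to Bram.
Then Bram < Dev extends the chain to Dev.
With Dev < Wes: Omar < Tariq < Xin < Eli < Bram < Dev < Wes.
With Wes < Gus: Omar < Tariq < Xin < Eli < Bram < Dev < Wes < Gus.
So Omar < Gus; Gus is the higher of the two.

Gus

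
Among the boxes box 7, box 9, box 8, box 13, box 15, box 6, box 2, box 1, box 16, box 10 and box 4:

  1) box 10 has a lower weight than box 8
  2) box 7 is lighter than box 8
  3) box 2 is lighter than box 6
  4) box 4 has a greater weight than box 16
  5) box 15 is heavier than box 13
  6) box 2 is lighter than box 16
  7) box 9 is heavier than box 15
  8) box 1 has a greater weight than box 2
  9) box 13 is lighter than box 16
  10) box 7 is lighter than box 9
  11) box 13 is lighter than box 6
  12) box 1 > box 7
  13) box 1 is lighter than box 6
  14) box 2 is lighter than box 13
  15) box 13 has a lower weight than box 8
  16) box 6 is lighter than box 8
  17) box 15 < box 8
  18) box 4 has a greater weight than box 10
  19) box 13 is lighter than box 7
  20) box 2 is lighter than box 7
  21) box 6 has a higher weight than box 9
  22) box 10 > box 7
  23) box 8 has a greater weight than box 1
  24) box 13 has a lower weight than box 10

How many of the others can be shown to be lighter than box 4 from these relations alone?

From box 4 the given relations immediately reach box 16, box 10.
From those, box 2, box 13, box 7 — 5 in total.
Nothing else is reachable below box 4; 5 in all.

5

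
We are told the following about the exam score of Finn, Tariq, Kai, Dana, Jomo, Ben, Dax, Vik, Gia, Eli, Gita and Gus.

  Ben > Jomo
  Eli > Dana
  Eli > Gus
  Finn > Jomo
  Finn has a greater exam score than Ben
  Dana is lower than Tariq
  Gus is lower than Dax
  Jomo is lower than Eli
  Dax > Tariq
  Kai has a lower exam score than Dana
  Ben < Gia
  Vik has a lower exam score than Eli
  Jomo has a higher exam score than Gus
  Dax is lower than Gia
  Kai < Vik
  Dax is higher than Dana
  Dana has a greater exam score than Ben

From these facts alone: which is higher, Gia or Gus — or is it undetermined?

Gia

Gus < Jomo and Jomo < Ben give Gus < Ben.
With Ben < Dana: Gus < Jomo < Ben < Dana.
Then Dana < Tariq extends the chain to Tariq.
With Tariq < Dax: Gus < Jomo < Ben < Dana < Tariq < Dax.
Then Dax < Gia extends the chain to Gia.
So Gia is higher.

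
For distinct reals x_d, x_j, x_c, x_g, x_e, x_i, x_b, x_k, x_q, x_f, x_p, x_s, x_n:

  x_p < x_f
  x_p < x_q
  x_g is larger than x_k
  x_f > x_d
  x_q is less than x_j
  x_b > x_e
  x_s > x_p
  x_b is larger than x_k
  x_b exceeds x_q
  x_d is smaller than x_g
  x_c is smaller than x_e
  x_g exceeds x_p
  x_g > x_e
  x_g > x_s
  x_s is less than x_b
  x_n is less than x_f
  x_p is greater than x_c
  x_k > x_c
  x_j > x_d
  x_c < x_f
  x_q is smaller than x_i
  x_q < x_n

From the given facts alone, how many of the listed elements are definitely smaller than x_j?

4

From x_j the given relations immediately reach x_d, x_q.
From those, x_p — 3 in total.
From those, x_c — 4 in total.
No other element is forced below x_j by the given relations, so the count is 4.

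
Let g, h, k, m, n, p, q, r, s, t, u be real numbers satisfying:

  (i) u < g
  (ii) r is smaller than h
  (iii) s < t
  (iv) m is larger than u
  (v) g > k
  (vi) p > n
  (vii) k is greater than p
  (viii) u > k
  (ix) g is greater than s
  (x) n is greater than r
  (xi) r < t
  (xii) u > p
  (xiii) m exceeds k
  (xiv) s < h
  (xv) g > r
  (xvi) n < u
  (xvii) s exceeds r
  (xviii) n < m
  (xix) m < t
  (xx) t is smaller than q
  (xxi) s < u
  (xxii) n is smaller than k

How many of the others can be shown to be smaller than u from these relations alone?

5

The elements the relations force below u are r, s, n, p, k — no chain reaches any other.
That is 5.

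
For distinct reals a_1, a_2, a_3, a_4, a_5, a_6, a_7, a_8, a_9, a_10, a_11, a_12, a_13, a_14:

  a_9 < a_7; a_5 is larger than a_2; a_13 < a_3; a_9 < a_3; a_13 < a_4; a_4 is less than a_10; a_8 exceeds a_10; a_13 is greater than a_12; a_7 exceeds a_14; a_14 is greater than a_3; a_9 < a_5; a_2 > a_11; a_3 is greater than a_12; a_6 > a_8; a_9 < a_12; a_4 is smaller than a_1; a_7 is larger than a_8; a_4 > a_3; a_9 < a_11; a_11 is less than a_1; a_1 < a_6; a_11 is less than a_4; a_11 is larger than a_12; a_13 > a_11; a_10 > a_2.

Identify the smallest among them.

a_9

a_12 is not least since a_9 < a_12; a_11 is not least since a_9 < a_11; a_13 is not least since a_12 < a_13; a_3 is not least since a_13 < a_3; a_2 is not least since a_11 < a_2; a_4 is not least since a_3 < a_4; a_10 is not least since a_2 < a_10; a_1 is not least since a_11 < a_1; a_5 is not least since a_2 < a_5; a_8 is not least since a_10 < a_8; a_14 is not least since a_3 < a_14; a_6 is not least since a_1 < a_6; a_7 is not least since a_14 < a_7.
Only a_9 has nothing below it, so a_9 is the smallest.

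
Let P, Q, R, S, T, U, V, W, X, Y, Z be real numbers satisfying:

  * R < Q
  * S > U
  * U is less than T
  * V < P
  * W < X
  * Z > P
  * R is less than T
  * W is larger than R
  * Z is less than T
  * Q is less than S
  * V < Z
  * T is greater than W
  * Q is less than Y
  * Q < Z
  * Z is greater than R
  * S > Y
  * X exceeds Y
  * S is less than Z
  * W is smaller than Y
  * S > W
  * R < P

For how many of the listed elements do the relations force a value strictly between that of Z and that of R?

5

Chaining upward from R reaches: Q, W, Y, S, P, T, X.
Chaining downward from Z reaches: V, Q, W, Y, U, S, P.
Strictly between R and Z are those in both lists: Q, W, Y, S, P — 5 elements.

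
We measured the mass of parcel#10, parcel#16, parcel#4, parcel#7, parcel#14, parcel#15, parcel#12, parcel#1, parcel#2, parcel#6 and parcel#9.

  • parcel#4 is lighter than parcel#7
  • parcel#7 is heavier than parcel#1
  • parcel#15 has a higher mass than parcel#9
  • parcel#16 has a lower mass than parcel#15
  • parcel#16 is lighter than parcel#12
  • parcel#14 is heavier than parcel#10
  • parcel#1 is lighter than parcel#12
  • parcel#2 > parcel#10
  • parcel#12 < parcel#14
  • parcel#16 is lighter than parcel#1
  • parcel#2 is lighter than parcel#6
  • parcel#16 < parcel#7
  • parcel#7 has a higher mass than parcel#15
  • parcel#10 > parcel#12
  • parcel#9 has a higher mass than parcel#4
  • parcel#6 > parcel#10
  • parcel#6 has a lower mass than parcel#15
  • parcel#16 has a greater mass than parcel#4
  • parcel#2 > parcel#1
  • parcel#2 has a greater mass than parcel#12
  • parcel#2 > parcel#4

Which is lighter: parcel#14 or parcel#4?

parcel#4

The relevant relations are parcel#4 < parcel#16; parcel#16 < parcel#1; parcel#1 < parcel#12; parcel#12 < parcel#10; parcel#10 < parcel#14.
Together: parcel#4 < parcel#16 < parcel#1 < parcel#12 < parcel#10 < parcel#14.
So parcel#4 < parcel#14; parcel#4 is the lighter of the two.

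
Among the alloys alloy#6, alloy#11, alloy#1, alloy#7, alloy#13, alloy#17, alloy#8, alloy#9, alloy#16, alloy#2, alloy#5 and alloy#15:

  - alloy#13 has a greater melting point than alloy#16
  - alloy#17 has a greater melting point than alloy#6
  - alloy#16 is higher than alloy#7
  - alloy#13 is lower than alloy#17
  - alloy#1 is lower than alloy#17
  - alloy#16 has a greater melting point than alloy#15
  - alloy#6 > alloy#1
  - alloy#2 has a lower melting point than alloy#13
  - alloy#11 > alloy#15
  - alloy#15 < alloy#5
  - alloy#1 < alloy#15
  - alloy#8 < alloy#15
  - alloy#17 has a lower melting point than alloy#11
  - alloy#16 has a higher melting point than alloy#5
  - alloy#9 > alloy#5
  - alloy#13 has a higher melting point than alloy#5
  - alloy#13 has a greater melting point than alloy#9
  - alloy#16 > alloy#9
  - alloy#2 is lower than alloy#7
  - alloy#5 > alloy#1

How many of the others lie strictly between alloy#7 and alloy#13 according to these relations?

1

The relations place alloy#7 below alloy#13. An element lies strictly between them when it is forced above alloy#7 and also forced below alloy#13.
Above alloy#7: {alloy#16, alloy#17, alloy#11}. Below alloy#13: {alloy#2, alloy#1, alloy#8, alloy#15, alloy#5, alloy#9, alloy#16}.
Intersection: {alloy#16} — 1.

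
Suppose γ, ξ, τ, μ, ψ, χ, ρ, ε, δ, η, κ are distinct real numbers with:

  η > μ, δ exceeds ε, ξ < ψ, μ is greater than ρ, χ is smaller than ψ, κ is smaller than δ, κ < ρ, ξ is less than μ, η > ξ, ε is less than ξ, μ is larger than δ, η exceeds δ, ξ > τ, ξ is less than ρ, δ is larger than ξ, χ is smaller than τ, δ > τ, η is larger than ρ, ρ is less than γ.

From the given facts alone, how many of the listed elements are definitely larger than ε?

Directly above ε: ξ, δ.
One step further: ψ, ρ, μ, η (6 so far).
One step further: γ (7 so far).
Nothing else is reachable above ε; 7 in all.

7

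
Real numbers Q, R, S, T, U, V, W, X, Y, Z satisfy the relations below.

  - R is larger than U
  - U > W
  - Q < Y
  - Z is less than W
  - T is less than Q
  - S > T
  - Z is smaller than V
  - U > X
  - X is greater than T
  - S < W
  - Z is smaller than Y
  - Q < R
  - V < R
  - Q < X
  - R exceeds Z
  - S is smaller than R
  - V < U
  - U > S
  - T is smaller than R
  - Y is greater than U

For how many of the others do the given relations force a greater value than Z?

5

The elements the relations force above Z are V, W, U, R, Y — no chain reaches any other.
That is 5.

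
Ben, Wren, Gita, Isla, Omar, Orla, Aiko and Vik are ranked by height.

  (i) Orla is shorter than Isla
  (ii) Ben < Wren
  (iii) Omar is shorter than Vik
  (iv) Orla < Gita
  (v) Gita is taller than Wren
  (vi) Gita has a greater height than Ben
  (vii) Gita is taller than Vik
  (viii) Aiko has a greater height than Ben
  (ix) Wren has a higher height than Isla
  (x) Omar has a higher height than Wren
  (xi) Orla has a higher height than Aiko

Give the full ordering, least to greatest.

Ben < Aiko < Orla < Isla < Wren < Omar < Vik < Gita

The consecutive links are each given: Ben < Aiko; Aiko < Orla; Orla < Isla; Isla < Wren; Wren < Omar; Omar < Vik; Vik < Gita.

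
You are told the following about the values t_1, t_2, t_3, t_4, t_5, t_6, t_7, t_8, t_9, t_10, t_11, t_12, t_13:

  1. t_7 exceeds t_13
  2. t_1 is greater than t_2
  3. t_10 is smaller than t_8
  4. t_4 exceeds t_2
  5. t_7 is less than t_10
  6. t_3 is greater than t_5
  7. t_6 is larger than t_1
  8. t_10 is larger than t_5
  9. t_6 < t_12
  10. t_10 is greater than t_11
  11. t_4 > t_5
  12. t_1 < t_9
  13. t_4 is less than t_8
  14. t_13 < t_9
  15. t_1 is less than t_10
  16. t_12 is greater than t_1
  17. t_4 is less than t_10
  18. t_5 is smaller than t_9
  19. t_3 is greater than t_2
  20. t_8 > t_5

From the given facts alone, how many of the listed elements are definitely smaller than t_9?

4

The elements the relations force below t_9 are t_13, t_2, t_5, t_1 — no chain reaches any other.
That is 4.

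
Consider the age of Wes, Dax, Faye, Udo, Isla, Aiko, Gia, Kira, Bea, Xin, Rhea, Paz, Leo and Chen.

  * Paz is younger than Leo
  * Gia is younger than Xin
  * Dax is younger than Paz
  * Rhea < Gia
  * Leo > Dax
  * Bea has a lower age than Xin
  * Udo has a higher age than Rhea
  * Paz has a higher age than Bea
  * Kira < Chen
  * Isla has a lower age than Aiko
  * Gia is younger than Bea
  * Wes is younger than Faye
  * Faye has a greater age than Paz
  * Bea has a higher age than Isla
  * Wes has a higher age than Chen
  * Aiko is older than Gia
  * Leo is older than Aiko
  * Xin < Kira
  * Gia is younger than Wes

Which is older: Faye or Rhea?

Rhea < Gia and Gia < Bea give Rhea < Bea.
With Bea < Xin: Rhea < Gia < Bea < Xin.
Then Xin < Kira extends the chain to Kira.
With Kira < Chen: Rhea < Gia < Bea < Xin < Kira < Chen.
With Chen < Wes: Rhea < Gia < Bea < Xin < Kira < Chen < Wes.
With Wes < Faye: Rhea < Gia < Bea < Xin < Kira < Chen < Wes < Faye.
So Rhea < Faye; Faye is the older of the two.

Faye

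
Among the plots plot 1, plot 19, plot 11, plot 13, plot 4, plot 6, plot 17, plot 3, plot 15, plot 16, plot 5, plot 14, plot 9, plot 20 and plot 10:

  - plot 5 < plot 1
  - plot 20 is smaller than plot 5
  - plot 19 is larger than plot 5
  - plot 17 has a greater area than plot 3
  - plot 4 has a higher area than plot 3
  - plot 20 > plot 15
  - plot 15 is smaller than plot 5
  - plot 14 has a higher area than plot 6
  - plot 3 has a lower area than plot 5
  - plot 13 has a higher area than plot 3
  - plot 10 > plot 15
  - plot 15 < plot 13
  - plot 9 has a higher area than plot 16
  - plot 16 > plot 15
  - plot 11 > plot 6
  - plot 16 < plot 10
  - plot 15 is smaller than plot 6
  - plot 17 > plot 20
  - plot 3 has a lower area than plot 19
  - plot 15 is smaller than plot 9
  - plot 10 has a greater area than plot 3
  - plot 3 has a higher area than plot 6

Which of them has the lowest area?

Chaining upward from plot 15: directly above it, plot 16, plot 6, plot 20, plot 5, plot 9, plot 10, plot 13; then plot 3, plot 1, plot 19, plot 11, plot 17, plot 14; then plot 4.
That covers every other element, and nothing is given below plot 15, so plot 15 is the lowest area.

plot 15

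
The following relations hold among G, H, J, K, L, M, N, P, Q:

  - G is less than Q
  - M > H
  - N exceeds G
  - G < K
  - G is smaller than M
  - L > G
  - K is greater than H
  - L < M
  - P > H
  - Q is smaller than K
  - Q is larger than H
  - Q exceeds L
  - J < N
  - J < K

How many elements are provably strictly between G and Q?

The relations place G below Q. An element lies strictly between them when it is forced above G and also forced below Q.
Above G: {L, M, K, N}. Below Q: {H, L}.
Intersection: {L} — 1.

1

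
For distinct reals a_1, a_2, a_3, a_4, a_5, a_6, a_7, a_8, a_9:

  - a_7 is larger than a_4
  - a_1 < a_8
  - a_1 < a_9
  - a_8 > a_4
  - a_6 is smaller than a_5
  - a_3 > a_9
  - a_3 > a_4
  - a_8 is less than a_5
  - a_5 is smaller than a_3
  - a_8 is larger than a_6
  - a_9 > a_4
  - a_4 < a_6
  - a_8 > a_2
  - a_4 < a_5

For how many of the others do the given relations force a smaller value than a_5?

5

From a_5 the given relations immediately reach a_4, a_6, a_8.
From those, a_2, a_1 — 5 in total.
No other element is forced below a_5 by the given relations, so the count is 5.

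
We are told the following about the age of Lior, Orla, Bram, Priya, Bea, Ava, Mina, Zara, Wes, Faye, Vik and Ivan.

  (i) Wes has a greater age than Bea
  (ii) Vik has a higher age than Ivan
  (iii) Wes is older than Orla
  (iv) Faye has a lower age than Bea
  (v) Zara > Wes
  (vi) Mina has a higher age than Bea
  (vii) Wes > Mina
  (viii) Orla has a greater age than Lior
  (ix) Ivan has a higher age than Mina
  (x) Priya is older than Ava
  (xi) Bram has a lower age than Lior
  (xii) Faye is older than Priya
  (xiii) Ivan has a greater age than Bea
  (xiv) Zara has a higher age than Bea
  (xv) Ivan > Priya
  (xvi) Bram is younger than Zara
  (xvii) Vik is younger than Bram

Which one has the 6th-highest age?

Piecing the relations together gives one ordering: Ava < Priya < Faye < Bea < Mina < Ivan < Vik < Bram < Lior < Orla < Wes < Zara.
Counting 6 from the largest end gives Vik.

Vik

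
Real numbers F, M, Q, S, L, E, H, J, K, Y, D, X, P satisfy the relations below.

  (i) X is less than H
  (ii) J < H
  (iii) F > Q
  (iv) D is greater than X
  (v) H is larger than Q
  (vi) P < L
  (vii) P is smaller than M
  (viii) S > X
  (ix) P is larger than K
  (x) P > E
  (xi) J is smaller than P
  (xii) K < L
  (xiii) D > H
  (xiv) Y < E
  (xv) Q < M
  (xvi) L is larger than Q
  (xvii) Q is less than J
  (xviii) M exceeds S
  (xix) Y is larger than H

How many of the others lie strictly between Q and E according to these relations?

3

The relations place Q below E. An element lies strictly between them when it is forced above Q and also forced below E.
Above Q: {J, F, H, Y, P, D, M, L}. Below E: {X, J, H, Y}.
Intersection: {J, H, Y} — 3.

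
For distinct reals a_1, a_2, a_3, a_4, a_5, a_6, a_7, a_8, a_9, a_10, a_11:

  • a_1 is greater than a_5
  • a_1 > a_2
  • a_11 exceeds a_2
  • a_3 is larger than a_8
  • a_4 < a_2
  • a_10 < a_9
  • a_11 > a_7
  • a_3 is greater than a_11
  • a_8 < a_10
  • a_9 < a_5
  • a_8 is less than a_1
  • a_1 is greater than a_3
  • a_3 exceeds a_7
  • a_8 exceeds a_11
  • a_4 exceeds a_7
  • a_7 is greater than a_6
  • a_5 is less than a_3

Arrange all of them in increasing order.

a_6 < a_7 < a_4 < a_2 < a_11 < a_8 < a_10 < a_9 < a_5 < a_3 < a_1

The consecutive links are each given: a_6 < a_7; a_7 < a_4; a_4 < a_2; a_2 < a_11; a_11 < a_8; a_8 < a_10; a_10 < a_9; a_9 < a_5; a_5 < a_3; a_3 < a_1.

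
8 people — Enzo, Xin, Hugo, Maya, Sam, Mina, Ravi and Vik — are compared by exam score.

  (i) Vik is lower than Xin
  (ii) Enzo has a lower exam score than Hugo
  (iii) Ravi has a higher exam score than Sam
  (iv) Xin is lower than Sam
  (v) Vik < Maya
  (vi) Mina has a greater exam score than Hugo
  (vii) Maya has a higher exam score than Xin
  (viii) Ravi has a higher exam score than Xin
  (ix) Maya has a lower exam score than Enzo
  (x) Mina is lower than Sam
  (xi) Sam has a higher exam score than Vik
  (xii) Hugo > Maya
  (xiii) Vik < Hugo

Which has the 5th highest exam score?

Enzo

The consecutive relations fix a unique order: Vik < Xin < Maya < Enzo < Hugo < Mina < Sam < Ravi.
The 5th largest is Enzo.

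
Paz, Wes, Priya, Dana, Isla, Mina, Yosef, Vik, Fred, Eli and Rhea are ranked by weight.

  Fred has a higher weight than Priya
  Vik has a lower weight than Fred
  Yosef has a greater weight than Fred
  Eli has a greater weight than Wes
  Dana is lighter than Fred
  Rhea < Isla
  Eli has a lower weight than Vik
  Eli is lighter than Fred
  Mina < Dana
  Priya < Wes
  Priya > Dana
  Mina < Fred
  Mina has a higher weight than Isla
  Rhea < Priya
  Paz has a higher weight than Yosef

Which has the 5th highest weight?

Eli

Piecing the relations together gives one ordering: Rhea < Isla < Mina < Dana < Priya < Wes < Eli < Vik < Fred < Yosef < Paz.
Counting 5 from the largest end gives Eli.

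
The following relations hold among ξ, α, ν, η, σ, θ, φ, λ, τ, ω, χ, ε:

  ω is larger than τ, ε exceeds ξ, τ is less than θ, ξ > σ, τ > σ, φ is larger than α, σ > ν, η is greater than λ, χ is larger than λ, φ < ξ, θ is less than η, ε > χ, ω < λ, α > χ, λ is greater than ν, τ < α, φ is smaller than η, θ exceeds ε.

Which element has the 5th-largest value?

φ

Chaining the given pairs: ν < σ < τ < ω < λ < χ < α < φ < ξ < ε < θ < η.
Counting 5 from the largest end gives φ.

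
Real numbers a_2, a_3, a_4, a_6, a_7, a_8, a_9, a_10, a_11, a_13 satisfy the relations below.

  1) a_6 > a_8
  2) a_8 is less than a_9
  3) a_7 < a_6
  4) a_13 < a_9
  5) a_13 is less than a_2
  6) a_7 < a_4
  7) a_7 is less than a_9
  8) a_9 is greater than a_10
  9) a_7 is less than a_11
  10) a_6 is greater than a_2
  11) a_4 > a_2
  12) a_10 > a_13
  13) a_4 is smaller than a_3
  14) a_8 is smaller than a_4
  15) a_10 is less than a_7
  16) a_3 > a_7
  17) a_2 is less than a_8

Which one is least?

a_13

a_10 is not least since a_13 < a_10; a_2 is not least since a_13 < a_2; a_8 is not least since a_2 < a_8; a_7 is not least since a_10 < a_7; a_6 is not least since a_7 < a_6; a_9 is not least since a_7 < a_9; a_4 is not least since a_2 < a_4; a_3 is not least since a_7 < a_3; a_11 is not least since a_7 < a_11.
Only a_13 has nothing below it, so a_13 is the least.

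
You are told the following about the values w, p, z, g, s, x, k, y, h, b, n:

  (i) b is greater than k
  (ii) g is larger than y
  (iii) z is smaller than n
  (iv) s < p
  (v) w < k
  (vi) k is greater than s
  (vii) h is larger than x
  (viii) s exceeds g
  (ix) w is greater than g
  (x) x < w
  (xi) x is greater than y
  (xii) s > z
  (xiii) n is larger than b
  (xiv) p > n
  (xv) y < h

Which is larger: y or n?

y < g and g < w give y < w.
Then w < k extends the chain to k.
With k < b: y < g < w < k < b.
Then b < n extends the chain to n.
So y < n; n is the larger of the two.

n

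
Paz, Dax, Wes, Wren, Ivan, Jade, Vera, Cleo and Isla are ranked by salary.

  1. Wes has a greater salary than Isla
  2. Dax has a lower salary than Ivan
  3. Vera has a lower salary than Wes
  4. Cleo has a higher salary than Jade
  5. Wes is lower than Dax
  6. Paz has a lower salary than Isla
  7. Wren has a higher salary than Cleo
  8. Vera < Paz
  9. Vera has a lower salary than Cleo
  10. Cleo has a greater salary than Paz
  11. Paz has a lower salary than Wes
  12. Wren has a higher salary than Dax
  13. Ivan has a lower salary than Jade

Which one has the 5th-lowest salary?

Dax

The consecutive relations fix a unique order: Vera < Paz < Isla < Wes < Dax < Ivan < Jade < Cleo < Wren.
Counting 5 from the smallest end gives Dax.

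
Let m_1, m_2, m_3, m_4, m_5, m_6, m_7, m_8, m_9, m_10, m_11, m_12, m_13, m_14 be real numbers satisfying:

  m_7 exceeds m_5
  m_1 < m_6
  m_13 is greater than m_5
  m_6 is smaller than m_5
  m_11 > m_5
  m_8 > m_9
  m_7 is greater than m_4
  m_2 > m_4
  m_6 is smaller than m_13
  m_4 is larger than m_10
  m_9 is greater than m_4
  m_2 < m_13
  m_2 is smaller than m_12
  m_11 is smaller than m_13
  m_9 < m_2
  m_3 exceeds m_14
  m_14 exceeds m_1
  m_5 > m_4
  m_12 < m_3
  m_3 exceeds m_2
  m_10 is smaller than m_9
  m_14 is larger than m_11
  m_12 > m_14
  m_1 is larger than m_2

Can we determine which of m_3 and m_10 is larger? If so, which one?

The relevant relations are m_10 < m_4; m_4 < m_9; m_9 < m_2; m_2 < m_1; m_1 < m_6; m_6 < m_5; m_5 < m_11; m_11 < m_14; m_14 < m_12; m_12 < m_3.
Together: m_10 < m_4 < m_9 < m_2 < m_1 < m_6 < m_5 < m_11 < m_14 < m_12 < m_3.
So m_3 is larger.

m_3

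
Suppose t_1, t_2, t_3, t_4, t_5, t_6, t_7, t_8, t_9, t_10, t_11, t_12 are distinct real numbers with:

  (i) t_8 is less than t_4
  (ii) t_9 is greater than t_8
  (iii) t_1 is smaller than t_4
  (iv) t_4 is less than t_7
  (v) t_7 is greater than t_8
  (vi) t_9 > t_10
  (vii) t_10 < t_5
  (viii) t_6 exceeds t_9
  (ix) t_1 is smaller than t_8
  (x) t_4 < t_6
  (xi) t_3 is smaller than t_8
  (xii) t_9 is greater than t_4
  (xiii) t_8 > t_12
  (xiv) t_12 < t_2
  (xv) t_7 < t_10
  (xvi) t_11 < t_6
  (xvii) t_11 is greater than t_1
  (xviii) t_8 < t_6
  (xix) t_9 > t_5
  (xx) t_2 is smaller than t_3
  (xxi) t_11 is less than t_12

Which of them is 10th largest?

t_12

Piecing the relations together gives one ordering: t_1 < t_11 < t_12 < t_2 < t_3 < t_8 < t_4 < t_7 < t_10 < t_5 < t_9 < t_6.
Counting 10 from the largest end gives t_12.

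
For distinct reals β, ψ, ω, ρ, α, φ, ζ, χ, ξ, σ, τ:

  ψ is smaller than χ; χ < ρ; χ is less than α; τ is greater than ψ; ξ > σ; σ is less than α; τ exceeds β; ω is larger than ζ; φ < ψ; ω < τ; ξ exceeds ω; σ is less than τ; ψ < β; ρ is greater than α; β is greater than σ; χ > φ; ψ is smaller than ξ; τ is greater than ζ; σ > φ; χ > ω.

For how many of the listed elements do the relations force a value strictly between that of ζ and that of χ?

Chaining upward from ζ reaches: ω, ξ, τ, α, ρ.
Chaining downward from χ reaches: φ, ψ, ω.
Strictly between ζ and χ are those in both lists: ω — 1 element.

1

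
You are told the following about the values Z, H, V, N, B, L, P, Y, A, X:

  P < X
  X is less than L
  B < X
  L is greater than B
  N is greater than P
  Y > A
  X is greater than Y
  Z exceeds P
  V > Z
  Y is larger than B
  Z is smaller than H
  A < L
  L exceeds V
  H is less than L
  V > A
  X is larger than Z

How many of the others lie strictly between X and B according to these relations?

1

The relations place B below X. An element lies strictly between them when it is forced above B and also forced below X.
Above B: {Y, L}. Below X: {P, Z, A, Y}.
Intersection: {Y} — 1.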